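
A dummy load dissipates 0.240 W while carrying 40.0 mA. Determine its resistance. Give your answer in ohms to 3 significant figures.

150 Ω

Inverting the appropriate power form: R = P / I².
R = 0.240 / (0.04000)² = 150.0 Ω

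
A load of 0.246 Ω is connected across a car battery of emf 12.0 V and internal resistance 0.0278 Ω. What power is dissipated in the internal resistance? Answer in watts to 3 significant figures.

53.4 W

Internal loss is I²r, with I set by the total series resistance r+R.
I = ε / (r + R) = 12.0 / (0.0278 + 0.246) = 43.83 A
P_int = I² r = (43.83)² × 0.0278 = 53.40 W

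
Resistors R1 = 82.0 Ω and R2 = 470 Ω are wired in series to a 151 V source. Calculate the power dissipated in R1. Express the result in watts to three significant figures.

Since the resistors are in series they all carry the loop current I = V/R_total; the power in any one is I²R.
R_total = 82.0 + 470 = 552.0 Ω
I = V / R_total = 151 / 552.0 = 0.2736 A
P_R1 = I² × R1 = (0.2736)² × 82.0 = 6.136 W

6.14 W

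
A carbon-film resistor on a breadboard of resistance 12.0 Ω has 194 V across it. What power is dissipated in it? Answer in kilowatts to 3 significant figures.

3.14 kW

V and R are stated; P = V²/R avoids computing the current.
P = (194 V)² / 12.0 Ω = 3136 W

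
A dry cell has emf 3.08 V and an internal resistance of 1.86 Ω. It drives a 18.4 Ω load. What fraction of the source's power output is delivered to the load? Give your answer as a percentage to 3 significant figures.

Efficiency is P_load / P_total. With a series r and R sharing the same I, P = I²R for each, so η = R/(R+r).
η = R / (R + r) = 18.4 / (18.4 + 1.86) = 0.9082

90.8 %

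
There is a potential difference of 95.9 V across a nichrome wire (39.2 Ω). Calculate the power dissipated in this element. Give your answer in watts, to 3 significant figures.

235 W

Voltage and resistance are given, so P = V²/R is the one-step route.
P = (95.9 V)² / 39.2 Ω = 234.6 W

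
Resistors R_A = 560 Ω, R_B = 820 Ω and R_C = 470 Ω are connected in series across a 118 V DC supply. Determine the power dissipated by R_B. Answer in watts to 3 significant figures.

Every series element carries the same I. Get I from the total resistance, then P = I² × R_B.
R_total = 560 + 820 + 470 = 1850 Ω
I = V / R_total = 118 / 1850 = 0.06378 A
P_R_B = I² × R_B = (0.06378)² × 820 = 3.336 W

3.34 W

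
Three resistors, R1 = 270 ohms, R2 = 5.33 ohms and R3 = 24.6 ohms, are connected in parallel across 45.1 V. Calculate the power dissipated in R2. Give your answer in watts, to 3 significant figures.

382 W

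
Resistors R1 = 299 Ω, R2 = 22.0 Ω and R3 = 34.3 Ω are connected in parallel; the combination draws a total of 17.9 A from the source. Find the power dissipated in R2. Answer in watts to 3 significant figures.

The branches share the same voltage, but only the total current is given — find V from the equivalent resistance first.
1/R_eq = 1/299 + 1/22.0 + 1/34.3 ⇒ R_eq = 12.83 Ω
V = I_total × R_eq = 17.90 × 12.83 = 229.6 V
P_R2 = V² / R2 = (229.6)² / 22.0 = 2397 W

2400 W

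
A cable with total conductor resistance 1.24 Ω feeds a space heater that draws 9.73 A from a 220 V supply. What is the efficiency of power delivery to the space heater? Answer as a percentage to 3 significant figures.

The cable carries the full 9.73 A.
P_line = I² R_line = (9.730)² × 1.24 = 117.4 W
P_source = V I = 220 × 9.730 = 2141 W; P_load = 2023 W
η = P_load / P_source = 2023 / 2141 = 0.9452

94.5 %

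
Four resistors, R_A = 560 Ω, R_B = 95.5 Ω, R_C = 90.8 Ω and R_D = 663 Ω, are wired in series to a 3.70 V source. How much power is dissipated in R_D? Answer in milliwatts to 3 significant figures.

Since the resistors are in series they all carry the loop current I = V/R_total; the power in any one is I²R.
R_total = 560 + 95.5 + 90.8 + 663 = 1409 Ω
I = V / R_total = 3.70 / 1409 = 0.002625 A
P_R_D = I² × R_D = (0.002625)² × 663 = 0.004570 W

4.57 mW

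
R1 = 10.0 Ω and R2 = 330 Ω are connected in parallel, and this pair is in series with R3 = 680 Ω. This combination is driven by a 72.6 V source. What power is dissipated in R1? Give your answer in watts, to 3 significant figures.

Reduce the parallel combination to a single R_p; the circuit then becomes R_p in series with the remaining resistor.
R_p = (10.0×330)/(10.0+330) = 9.706 Ω
R_total = R_p + 680 = 9.706 + 680 = 689.7 Ω
I = V / R_total = 72.6 / 689.7 = 0.1053 A
Voltage across the parallel pair: V_p = I × R_p = 0.1053 × 9.706 = 1.022 V
Use P = V²/R for R1 with V = V_p.
P_R1 = (1.022)² / 10.0 = 0.1044 W

0.104 W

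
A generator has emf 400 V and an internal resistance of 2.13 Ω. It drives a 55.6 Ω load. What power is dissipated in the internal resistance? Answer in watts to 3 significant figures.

102 W

The internal resistance carries the same current as the load; P_int = I²r.
I = ε / (r + R) = 400 / (2.13 + 55.6) = 6.929 A
P_int = I² r = (6.929)² × 2.13 = 102.3 W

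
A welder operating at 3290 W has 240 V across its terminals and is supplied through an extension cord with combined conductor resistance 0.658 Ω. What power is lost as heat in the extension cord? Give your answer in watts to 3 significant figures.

The extension cord is a series resistance carrying the load current; its dissipation is I²R_line.
I = P / V = 3290 / 240 = 13.71 A through the extension cord.
P_line = I² R_line = (13.71)² × 0.658 = 123.7 W

124 W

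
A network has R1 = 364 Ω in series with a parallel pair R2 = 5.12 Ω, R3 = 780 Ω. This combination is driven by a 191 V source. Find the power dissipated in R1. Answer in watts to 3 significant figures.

97.5 W

Collapse R2‖R3 to a single equivalent, reducing the network to two series elements.
R_p = (5.12×780)/(5.12+780) = 5.087 Ω
R_total = 364 + 5.087 = 369.1 Ω
I = V / R_total = 191 / 369.1 = 0.5175 A
R1 carries the full series current, so P = I²R.
P_R1 = (0.5175)² × 364 = 97.48 W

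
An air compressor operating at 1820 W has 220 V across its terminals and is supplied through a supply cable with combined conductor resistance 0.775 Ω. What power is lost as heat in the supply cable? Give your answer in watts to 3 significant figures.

53.0 W

Only the current and the line resistance are needed for the I²R loss.
I = P / V = 1820 / 220 = 8.273 A through the supply cable.
P_line = I² R_line = (8.273)² × 0.775 = 53.04 W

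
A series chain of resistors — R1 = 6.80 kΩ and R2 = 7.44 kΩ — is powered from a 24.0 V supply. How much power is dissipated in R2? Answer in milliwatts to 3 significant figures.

The current is common to all series resistors; compute it, then apply P = I²R for the target.
R_total = (6.80 + 7.44) kΩ = 14240 Ω
I = V / R_total = 24.0 / 14240 = 0.001685 A
P_R2 = I² × R2 = (0.001685)² × 7440 = 0.02113 W

21.1 mW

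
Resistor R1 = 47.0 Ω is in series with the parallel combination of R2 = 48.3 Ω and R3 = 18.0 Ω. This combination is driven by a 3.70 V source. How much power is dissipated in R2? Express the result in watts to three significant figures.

First combine the parallel branches into one equivalent R_p, then R1 + R_p is a series pair.
R_p = (48.3×18.0)/(48.3+18.0) = 13.11 Ω
R_total = 47.0 + 13.11 = 60.11 Ω
I = V / R_total = 3.70 / 60.11 = 0.06155 A
Voltage across the parallel pair: V_p = I × R_p = 0.06155 × 13.11 = 0.8071 V
R2 is across V_p, so use P = V²/R for that branch.
P_R2 = (0.8071)² / 48.3 = 0.01349 W

0.0135 W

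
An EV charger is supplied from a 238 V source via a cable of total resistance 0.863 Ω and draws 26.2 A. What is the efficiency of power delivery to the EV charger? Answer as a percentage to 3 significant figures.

The cable carries the full 26.2 A.
P_line = I² R_line = (26.20)² × 0.863 = 592.4 W
P_source = V I = 238 × 26.20 = 6236 W; P_load = 5643 W
η = P_load / P_source = 5643 / 6236 = 0.9050

90.5 %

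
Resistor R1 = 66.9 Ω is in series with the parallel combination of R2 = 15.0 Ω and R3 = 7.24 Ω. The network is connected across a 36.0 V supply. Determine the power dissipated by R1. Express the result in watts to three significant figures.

16.8 W

First combine the parallel branches into one equivalent R_p, then R1 + R_p is a series pair.
R_p = (15.0×7.24)/(15.0+7.24) = 4.883 Ω
R_total = 66.9 + 4.883 = 71.78 Ω
I = V / R_total = 36.0 / 71.78 = 0.5015 A
All the current flows through R1; use P = I²R.
P_R1 = (0.5015)² × 66.9 = 16.83 W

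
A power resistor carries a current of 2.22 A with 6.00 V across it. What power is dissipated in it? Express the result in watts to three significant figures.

13.3 W

Since both terminal voltage and current are stated, P = V I gives the power in one step.
P = 6.00 V × 2.220 A = 13.32 W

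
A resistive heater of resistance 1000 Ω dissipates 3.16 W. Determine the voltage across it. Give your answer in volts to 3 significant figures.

56.2 V

Rearranging the power relation for the two known quantities gives V = √(P R).
V = √(3.16 × 1000) = 56.21 V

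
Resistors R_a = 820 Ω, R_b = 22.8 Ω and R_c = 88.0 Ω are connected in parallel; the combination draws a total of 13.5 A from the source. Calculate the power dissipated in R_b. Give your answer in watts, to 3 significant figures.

2510 W

We need the common branch voltage; get it from I_total × R_eq, then P = V²/R for the branch.
1/R_eq = 1/820 + 1/22.8 + 1/88.0 ⇒ R_eq = 17.72 Ω
V = I_total × R_eq = 13.50 × 17.72 = 239.2 V
P_R_b = V² / R_b = (239.2)² / 22.8 = 2509 W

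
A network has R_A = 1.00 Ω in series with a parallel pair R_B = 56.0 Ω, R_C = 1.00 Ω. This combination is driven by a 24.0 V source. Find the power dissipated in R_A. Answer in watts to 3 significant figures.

147 W

Collapse R_B‖R_C to a single equivalent, reducing the network to two series elements.
R_p = (56.0×1.00)/(56.0+1.00) = 0.9825 Ω
R_total = 1.00 + 0.9825 = 1.982 Ω
I = V / R_total = 24.0 / 1.982 = 12.11 A
All the current flows through R_A; use P = I²R.
P_R_A = (12.11)² × 1.00 = 146.6 W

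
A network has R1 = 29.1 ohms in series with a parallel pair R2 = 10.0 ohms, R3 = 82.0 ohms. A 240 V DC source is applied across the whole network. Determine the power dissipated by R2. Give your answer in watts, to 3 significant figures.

Collapse R2‖R3 to a single equivalent, reducing the network to two series elements.
R_p = (10.0×82.0)/(10.0+82.0) = 8.913 Ω
R_total = 29.1 + 8.913 = 38.01 Ω
I = V / R_total = 240 / 38.01 = 6.314 A
Voltage across the parallel pair: V_p = I × R_p = 6.314 × 8.913 = 56.27 V
R2 sees V_p directly, so P = V_p² / R2.
P_R2 = (56.27)² / 10.0 = 316.7 W

317 W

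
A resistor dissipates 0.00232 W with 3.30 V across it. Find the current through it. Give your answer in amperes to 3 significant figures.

Inverting the appropriate power form: I = P / V.
I = 0.00232 / 3.30 = 0.0007030 A

0.000703 A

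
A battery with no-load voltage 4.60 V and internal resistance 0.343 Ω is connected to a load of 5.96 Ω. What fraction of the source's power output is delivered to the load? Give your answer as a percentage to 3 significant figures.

The source delivers εI, of which I²R reaches the load and I²r is lost; since I is common, η = R/(R+r).
η = R / (R + r) = 5.96 / (5.96 + 0.343) = 0.9456

94.6 %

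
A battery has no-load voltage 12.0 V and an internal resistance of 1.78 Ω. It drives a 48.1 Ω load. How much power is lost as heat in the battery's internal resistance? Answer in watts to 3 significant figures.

0.103 W

The internal resistance carries the same current as the load; P_int = I²r.
I = ε / (r + R) = 12.0 / (1.78 + 48.1) = 0.2406 A
P_int = I² r = (0.2406)² × 1.78 = 0.1030 W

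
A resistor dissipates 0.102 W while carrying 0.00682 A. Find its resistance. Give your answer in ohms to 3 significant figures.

The two known quantities fix the third via R = P / I².
R = 0.102 / (0.006820)² = 2193 Ω

2190 Ω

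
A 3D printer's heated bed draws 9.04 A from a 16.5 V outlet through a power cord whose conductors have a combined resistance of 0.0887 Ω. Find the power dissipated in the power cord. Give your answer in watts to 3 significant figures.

7.25 W

Only the current and the line resistance are needed for the I²R loss.
The power cord carries the full 9.04 A.
P_line = I² R_line = (9.040)² × 0.0887 = 7.249 W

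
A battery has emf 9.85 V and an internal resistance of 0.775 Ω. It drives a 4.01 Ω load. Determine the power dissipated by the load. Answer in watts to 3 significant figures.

17.0 W

Find the circuit current first, then P = I²R for the load (series elements share I).
I = ε / (r + R) = 9.85 / (0.775 + 4.01) = 2.059 A
P_load = I² R = (2.059)² × 4.01 = 16.99 W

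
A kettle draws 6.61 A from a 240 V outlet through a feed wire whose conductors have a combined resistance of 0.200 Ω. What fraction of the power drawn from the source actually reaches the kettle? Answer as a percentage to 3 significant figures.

99.4 %

The feed wire carries the full 6.61 A.
P_line = I² R_line = (6.610)² × 0.200 = 8.738 W
P_source = V I = 240 × 6.610 = 1586 W; P_load = 1578 W
η = P_load / P_source = 1578 / 1586 = 0.9945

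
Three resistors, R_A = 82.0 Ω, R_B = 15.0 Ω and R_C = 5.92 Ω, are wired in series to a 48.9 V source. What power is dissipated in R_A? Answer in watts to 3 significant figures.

18.5 W

Every series element carries the same I. Get I from the total resistance, then P = I² × R_A.
R_total = 82.0 + 15.0 + 5.92 = 102.9 Ω
I = V / R_total = 48.9 / 102.9 = 0.4751 A
P_R_A = I² × R_A = (0.4751)² × 82.0 = 18.51 W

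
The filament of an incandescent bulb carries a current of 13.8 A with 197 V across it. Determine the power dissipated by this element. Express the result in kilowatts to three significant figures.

2.72 kW

Since both terminal voltage and current are stated, P = V I gives the power in one step.
P = 197 V × 13.80 A = 2719 W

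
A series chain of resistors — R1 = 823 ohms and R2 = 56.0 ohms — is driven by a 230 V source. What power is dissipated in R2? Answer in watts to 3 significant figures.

3.83 W

Since the resistors are in series they all carry the loop current I = V/R_total; the power in any one is I²R.
R_total = 823 + 56.0 = 879.0 Ω
I = V / R_total = 230 / 879.0 = 0.2617 A
P_R2 = I² × R2 = (0.2617)² × 56.0 = 3.834 W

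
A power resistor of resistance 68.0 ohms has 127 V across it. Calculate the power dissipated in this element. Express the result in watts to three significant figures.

237 W

With V across and R both known, P = V²/R gives the dissipation directly.
P = (127 V)² / 68.0 Ω = 237.2 W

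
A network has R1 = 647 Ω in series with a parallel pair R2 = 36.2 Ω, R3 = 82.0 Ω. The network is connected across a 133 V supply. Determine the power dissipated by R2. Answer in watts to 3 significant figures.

Reduce the parallel pair to R_p first; the network is then a simple series string.
R_p = (36.2×82.0)/(36.2+82.0) = 25.11 Ω
R_total = 647 + 25.11 = 672.1 Ω
I = V / R_total = 133 / 672.1 = 0.1979 A
Voltage across the parallel pair: V_p = I × R_p = 0.1979 × 25.11 = 4.970 V
R2 sees V_p directly, so P = V_p² / R2.
P_R2 = (4.970)² / 36.2 = 0.6822 W

0.682 W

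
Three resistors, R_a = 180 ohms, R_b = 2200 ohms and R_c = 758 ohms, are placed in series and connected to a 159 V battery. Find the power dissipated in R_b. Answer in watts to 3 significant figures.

Every series element carries the same I. Get I from the total resistance, then P = I² × R_b.
R_total = 180 + 2200 + 758 = 3138 Ω
I = V / R_total = 159 / 3138 = 0.05067 A
P_R_b = I² × R_b = (0.05067)² × 2200 = 5.648 W

5.65 W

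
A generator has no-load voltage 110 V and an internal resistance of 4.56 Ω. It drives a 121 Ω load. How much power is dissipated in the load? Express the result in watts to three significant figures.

92.9 W

The internal resistance and the load are in series, so the same I flows through both; get I from ε/(r+R), then I²R for the load.
I = ε / (r + R) = 110 / (4.56 + 121) = 0.8761 A
P_load = I² R = (0.8761)² × 121 = 92.87 W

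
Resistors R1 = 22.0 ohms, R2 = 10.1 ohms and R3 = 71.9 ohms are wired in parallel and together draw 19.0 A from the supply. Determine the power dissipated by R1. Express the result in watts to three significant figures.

The branches share the same voltage, but only the total current is given — find V from the equivalent resistance first.
1/R_eq = 1/22.0 + 1/10.1 + 1/71.9 ⇒ R_eq = 6.314 Ω
V = I_total × R_eq = 19.00 × 6.314 = 120.0 V
P_R1 = V² / R1 = (120.0)² / 22.0 = 654.2 W

654 W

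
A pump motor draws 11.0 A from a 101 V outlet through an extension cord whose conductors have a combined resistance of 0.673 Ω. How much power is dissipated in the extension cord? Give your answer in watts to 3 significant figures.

81.4 W

Line loss is just I²R for the cable — we know both I and R_line directly.
The extension cord carries the full 11.0 A.
P_line = I² R_line = (11.00)² × 0.673 = 81.43 W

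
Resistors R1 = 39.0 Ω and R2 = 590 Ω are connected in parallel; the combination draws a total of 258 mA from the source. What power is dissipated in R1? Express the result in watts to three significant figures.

We need the common branch voltage; get it from I_total × R_eq, then P = V²/R for the branch.
1/R_eq = 1/39.0 + 1/590 ⇒ R_eq = 36.58 Ω
V = I_total × R_eq = 0.2580 × 36.58 = 9.438 V
P_R1 = V² / R1 = (9.438)² / 39.0 = 2.284 W

2.28 W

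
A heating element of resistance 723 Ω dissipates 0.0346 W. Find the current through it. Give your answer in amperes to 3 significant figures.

Rearranging the power relation for the two known quantities gives I = √(P / R).
I = √(0.0346 / 723) = 0.006918 A

0.00692 A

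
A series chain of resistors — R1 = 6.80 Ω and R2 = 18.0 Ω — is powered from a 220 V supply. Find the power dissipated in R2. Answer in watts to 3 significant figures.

Series elements share the same current, so find I first, then use P = I²R.
R_total = 6.80 + 18.0 = 24.80 Ω
I = V / R_total = 220 / 24.80 = 8.871 A
P_R2 = I² × R2 = (8.871)² × 18.0 = 1416 W

1420 W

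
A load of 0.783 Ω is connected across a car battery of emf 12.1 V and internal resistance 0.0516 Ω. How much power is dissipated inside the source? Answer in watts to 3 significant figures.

Internal loss is I²r, with I set by the total series resistance r+R.
I = ε / (r + R) = 12.1 / (0.0516 + 0.783) = 14.50 A
P_int = I² r = (14.50)² × 0.0516 = 10.85 W

10.8 W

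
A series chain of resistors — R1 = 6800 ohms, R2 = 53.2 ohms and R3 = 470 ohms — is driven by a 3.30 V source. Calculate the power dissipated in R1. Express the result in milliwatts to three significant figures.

The current is common to all series resistors; compute it, then apply P = I²R for the target.
R_total = 6800 + 53.2 + 470 = 7323 Ω
I = V / R_total = 3.30 / 7323 = 0.0004506 A
P_R1 = I² × R1 = (0.0004506)² × 6800 = 0.001381 W

1.38 mW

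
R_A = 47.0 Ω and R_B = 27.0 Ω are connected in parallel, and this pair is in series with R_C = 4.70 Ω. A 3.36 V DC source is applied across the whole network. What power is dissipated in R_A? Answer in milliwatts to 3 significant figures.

First find R_p for the parallel pair, then treat R_p + R_C as a series loop.
R_p = (47.0×27.0)/(47.0+27.0) = 17.15 Ω
R_total = R_p + 4.70 = 17.15 + 4.70 = 21.85 Ω
I = V / R_total = 3.36 / 21.85 = 0.1538 A
Voltage across the parallel pair: V_p = I × R_p = 0.1538 × 17.15 = 2.637 V
R_A has V_p across it, so P = V_p²/R_A.
P_R_A = (2.637)² / 47.0 = 0.1480 W

148 mW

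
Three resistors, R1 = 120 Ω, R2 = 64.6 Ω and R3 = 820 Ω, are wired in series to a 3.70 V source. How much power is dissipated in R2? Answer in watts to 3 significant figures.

0.000876 W

Every series element carries the same I. Get I from the total resistance, then P = I² × R2.
R_total = 120 + 64.6 + 820 = 1005 Ω
I = V / R_total = 3.70 / 1005 = 0.003683 A
P_R2 = I² × R2 = (0.003683)² × 64.6 = 0.0008763 W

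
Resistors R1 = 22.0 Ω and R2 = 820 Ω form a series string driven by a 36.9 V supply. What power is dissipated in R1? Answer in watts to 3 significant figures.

Series elements share the same current, so find I first, then use P = I²R.
R_total = 22.0 + 820 = 842.0 Ω
I = V / R_total = 36.9 / 842.0 = 0.04382 A
P_R1 = I² × R1 = (0.04382)² × 22.0 = 0.04225 W

0.0423 W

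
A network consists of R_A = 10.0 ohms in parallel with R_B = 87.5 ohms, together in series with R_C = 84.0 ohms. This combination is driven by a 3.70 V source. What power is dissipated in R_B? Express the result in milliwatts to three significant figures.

1.46 mW

Combine R_A and R_B into their parallel equivalent first, reducing the network to two series resistors.
R_p = (10.0×87.5)/(10.0+87.5) = 8.974 Ω
R_total = R_p + 84.0 = 8.974 + 84.0 = 92.97 Ω
I = V / R_total = 3.70 / 92.97 = 0.03980 A
Voltage across the parallel pair: V_p = I × R_p = 0.03980 × 8.974 = 0.3571 V
Use P = V²/R for R_B with V = V_p.
P_R_B = (0.3571)² / 87.5 = 0.001458 W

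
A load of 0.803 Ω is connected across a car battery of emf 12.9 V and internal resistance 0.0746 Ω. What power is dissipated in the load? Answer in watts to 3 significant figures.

174 W

The internal resistance and the load are in series, so the same I flows through both; get I from ε/(r+R), then I²R for the load.
I = ε / (r + R) = 12.9 / (0.0746 + 0.803) = 14.70 A
P_load = I² R = (14.70)² × 0.803 = 173.5 W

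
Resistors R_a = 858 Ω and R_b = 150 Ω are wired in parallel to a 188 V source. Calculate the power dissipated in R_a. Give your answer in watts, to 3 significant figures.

Each parallel branch sees the full supply voltage, so P = V²/R applies directly to the target branch.
P_R_a = V² / R_a = (188)² / 858 Ω = 41.19 W

41.2 W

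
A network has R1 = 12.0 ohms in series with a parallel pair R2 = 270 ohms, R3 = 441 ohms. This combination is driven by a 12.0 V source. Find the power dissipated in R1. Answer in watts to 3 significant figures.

0.0536 W

Replace R2 and R3 with their parallel equivalent so the circuit becomes R1 in series with R_p.
R_p = (270×441)/(270+441) = 167.5 Ω
R_total = 12.0 + 167.5 = 179.5 Ω
I = V / R_total = 12.0 / 179.5 = 0.06686 A
The full supply current passes through R1: P = I²R.
P_R1 = (0.06686)² × 12.0 = 0.05365 W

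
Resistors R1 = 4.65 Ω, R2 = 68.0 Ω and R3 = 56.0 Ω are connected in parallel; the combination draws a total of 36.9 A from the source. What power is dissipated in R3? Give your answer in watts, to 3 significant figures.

Parallel branches share V, not I — compute V via R_eq, then use V²/R for the target branch.
1/R_eq = 1/4.65 + 1/68.0 + 1/56.0 ⇒ R_eq = 4.038 Ω
V = I_total × R_eq = 36.90 × 4.038 = 149.0 V
P_R3 = V² / R3 = (149.0)² / 56.0 = 396.6 W

397 W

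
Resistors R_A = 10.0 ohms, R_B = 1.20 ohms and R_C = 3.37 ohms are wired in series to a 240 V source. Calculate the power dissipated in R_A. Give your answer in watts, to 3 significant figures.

Series elements share the same current, so find I first, then use P = I²R.
R_total = 10.0 + 1.20 + 3.37 = 14.57 Ω
I = V / R_total = 240 / 14.57 = 16.47 A
P_R_A = I² × R_A = (16.47)² × 10.0 = 2713 W

2710 W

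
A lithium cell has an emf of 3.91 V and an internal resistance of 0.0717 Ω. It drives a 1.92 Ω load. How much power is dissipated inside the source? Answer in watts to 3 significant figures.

0.276 W

The internal resistance carries the same current as the load; P_int = I²r.
I = ε / (r + R) = 3.91 / (0.0717 + 1.92) = 1.963 A
P_int = I² r = (1.963)² × 0.0717 = 0.2763 W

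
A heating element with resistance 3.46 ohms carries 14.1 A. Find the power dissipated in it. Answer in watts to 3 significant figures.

688 W

Knowing I and R, the power is just I²R — no need to find V first.
P = (14.10 A)² × 3.46 Ω = 687.9 W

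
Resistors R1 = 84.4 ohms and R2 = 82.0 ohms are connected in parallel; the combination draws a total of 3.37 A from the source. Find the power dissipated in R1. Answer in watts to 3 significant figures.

233 W

The branches share the same voltage, but only the total current is given — find V from the equivalent resistance first.
1/R_eq = 1/84.4 + 1/82.0 ⇒ R_eq = 41.59 Ω
V = I_total × R_eq = 3.370 × 41.59 = 140.2 V
P_R1 = V² / R1 = (140.2)² / 84.4 = 232.8 W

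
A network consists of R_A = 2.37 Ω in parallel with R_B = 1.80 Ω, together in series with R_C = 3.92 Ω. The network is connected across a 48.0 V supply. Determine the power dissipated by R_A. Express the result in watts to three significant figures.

First find R_p for the parallel pair, then treat R_p + R_C as a series loop.
R_p = (2.37×1.80)/(2.37+1.80) = 1.023 Ω
R_total = R_p + 3.92 = 1.023 + 3.92 = 4.943 Ω
I = V / R_total = 48.0 / 4.943 = 9.711 A
Voltage across the parallel pair: V_p = I × R_p = 9.711 × 1.023 = 9.934 V
R_A sits across V_p; its power is V_p²/R.
P_R_A = (9.934)² / 2.37 = 41.64 W

41.6 W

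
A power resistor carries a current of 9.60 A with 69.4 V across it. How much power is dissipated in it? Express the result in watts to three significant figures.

With V and I both given, power follows immediately from P = V I.
P = 69.4 V × 9.600 A = 666.2 W

666 W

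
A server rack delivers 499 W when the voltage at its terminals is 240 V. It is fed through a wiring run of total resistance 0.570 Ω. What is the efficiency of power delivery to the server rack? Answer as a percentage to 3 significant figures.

99.5 %

I = P / V = 499 / 240 = 2.079 A through the wiring run.
P_line = I² R_line = (2.079)² × 0.570 = 2.464 W
P_source = P_load + P_line = 499.0 + 2.464 = 501.5 W
η = P_load / P_source = 499.0 / 501.5 = 0.9951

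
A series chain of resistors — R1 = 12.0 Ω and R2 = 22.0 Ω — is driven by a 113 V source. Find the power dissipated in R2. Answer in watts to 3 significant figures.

Every series element carries the same I. Get I from the total resistance, then P = I² × R2.
R_total = 12.0 + 22.0 = 34.00 Ω
I = V / R_total = 113 / 34.00 = 3.324 A
P_R2 = I² × R2 = (3.324)² × 22.0 = 243.0 W

243 W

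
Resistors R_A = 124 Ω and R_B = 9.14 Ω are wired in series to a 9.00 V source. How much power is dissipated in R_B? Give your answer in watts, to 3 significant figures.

0.0418 W

The current is common to all series resistors; compute it, then apply P = I²R for the target.
R_total = 124 + 9.14 = 133.1 Ω
I = V / R_total = 9.00 / 133.1 = 0.06760 A
P_R_B = I² × R_B = (0.06760)² × 9.14 = 0.04177 W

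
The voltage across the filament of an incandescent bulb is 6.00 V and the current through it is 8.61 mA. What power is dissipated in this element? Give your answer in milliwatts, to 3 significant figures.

51.7 mW

Both the voltage across and the current through the element are known, so P = V I applies directly.
P = 6.00 V × 0.008610 A = 0.05166 W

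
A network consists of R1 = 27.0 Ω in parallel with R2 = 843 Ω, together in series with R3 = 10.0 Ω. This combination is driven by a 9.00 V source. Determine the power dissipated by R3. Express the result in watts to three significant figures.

First find R_p for the parallel pair, then treat R_p + R3 as a series loop.
R_p = (27.0×843)/(27.0+843) = 26.16 Ω
R_total = R_p + 10.0 = 26.16 + 10.0 = 36.16 Ω
I = V / R_total = 9.00 / 36.16 = 0.2489 A
R3 carries the full series current, so P = I²R.
P_R3 = (0.2489)² × 10.0 = 0.6194 W

0.619 W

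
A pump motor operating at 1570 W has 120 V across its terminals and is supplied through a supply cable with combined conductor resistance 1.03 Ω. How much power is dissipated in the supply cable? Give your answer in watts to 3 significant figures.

176 W

Only the current and the line resistance are needed for the I²R loss.
I = P / V = 1570 / 120 = 13.08 A through the supply cable.
P_line = I² R_line = (13.08)² × 1.03 = 176.3 W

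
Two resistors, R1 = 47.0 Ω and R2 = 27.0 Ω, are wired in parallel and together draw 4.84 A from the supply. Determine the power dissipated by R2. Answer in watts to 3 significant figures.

255 W

Parallel branches share V, not I — compute V via R_eq, then use V²/R for the target branch.
1/R_eq = 1/47.0 + 1/27.0 ⇒ R_eq = 17.15 Ω
V = I_total × R_eq = 4.840 × 17.15 = 83.00 V
P_R2 = V² / R2 = (83.00)² / 27.0 = 255.1 W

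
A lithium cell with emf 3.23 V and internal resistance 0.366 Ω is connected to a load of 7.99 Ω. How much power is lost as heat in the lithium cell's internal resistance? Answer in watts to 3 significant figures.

0.0547 W

The internal resistance carries the same current as the load; P_int = I²r.
I = ε / (r + R) = 3.23 / (0.366 + 7.99) = 0.3865 A
P_int = I² r = (0.3865)² × 0.366 = 0.05469 W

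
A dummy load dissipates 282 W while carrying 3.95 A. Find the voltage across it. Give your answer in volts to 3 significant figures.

71.4 V

Inverting the appropriate power form: V = P / I.
V = 282 / 3.950 = 71.39 V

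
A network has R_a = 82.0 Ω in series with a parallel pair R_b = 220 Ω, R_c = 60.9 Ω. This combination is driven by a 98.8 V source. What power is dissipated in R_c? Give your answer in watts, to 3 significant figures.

First combine the parallel branches into one equivalent R_p, then R_a + R_p is a series pair.
R_p = (220×60.9)/(220+60.9) = 47.70 Ω
R_total = 82.0 + 47.70 = 129.7 Ω
I = V / R_total = 98.8 / 129.7 = 0.7618 A
Voltage across the parallel pair: V_p = I × R_p = 0.7618 × 47.70 = 36.33 V
With V_p across R_c, its power is V_p²/R_c.
P_R_c = (36.33)² / 60.9 = 21.68 W

21.7 W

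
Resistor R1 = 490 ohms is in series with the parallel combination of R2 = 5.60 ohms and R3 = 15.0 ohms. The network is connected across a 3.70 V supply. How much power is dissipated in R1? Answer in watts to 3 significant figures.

Reduce the parallel pair to R_p first; the network is then a simple series string.
R_p = (5.60×15.0)/(5.60+15.0) = 4.078 Ω
R_total = 490 + 4.078 = 494.1 Ω
I = V / R_total = 3.70 / 494.1 = 0.007489 A
R1 carries the full series current, so P = I²R.
P_R1 = (0.007489)² × 490 = 0.02748 W

0.0275 W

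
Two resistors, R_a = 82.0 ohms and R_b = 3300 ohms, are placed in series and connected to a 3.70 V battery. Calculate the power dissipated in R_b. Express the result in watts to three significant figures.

0.00395 W

Every series element carries the same I. Get I from the total resistance, then P = I² × R_b.
R_total = 82.0 + 3300 = 3382 Ω
I = V / R_total = 3.70 / 3382 = 0.001094 A
P_R_b = I² × R_b = (0.001094)² × 3300 = 0.003950 W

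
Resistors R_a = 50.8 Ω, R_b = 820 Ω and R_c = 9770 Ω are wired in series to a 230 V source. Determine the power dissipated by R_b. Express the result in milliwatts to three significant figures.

In a series string the same current flows through every resistor — find that current, then P = I²R for the one we want.
R_total = 50.8 + 820 + 9770 = 10640 Ω
I = V / R_total = 230 / 10640 = 0.02161 A
P_R_b = I² × R_b = (0.02161)² × 820 = 0.3831 W

383 mW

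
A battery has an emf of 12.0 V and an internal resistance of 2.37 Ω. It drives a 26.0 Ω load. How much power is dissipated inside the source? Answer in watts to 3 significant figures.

r is in series with the load, so it carries the full circuit current — the loss in it is I²r.
I = ε / (r + R) = 12.0 / (2.37 + 26.0) = 0.4230 A
P_int = I² r = (0.4230)² × 2.37 = 0.4240 W

0.424 W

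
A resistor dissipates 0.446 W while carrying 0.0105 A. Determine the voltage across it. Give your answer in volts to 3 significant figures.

Rearranging the power relation for the two known quantities gives V = P / I.
V = 0.446 / 0.01050 = 42.48 V

42.5 V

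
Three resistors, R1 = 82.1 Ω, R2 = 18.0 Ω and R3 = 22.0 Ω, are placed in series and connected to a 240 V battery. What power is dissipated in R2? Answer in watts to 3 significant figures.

The current is common to all series resistors; compute it, then apply P = I²R for the target.
R_total = 82.1 + 18.0 + 22.0 = 122.1 Ω
I = V / R_total = 240 / 122.1 = 1.966 A
P_R2 = I² × R2 = (1.966)² × 18.0 = 69.54 W

69.5 W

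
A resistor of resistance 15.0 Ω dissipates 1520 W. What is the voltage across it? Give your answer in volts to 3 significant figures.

The two known quantities fix the third via V = √(P R).
V = √(1520 × 15.0) = 151.0 V

151 V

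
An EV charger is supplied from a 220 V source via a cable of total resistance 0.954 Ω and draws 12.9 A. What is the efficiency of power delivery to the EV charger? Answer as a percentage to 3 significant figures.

94.4 %

The cable carries the full 12.9 A.
P_line = I² R_line = (12.90)² × 0.954 = 158.8 W
P_source = V I = 220 × 12.90 = 2838 W; P_load = 2679 W
η = P_load / P_source = 2679 / 2838 = 0.9441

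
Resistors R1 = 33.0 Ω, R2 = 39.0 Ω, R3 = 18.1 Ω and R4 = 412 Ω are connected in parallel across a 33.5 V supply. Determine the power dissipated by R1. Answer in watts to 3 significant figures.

34.0 W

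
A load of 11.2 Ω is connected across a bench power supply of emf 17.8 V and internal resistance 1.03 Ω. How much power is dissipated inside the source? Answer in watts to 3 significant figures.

2.18 W

The internal resistance carries the same current as the load; P_int = I²r.
I = ε / (r + R) = 17.8 / (1.03 + 11.2) = 1.455 A
P_int = I² r = (1.455)² × 1.03 = 2.182 W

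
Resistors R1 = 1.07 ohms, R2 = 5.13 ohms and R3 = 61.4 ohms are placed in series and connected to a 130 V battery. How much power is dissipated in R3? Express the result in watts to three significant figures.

227 W

The current is common to all series resistors; compute it, then apply P = I²R for the target.
R_total = 1.07 + 5.13 + 61.4 = 67.60 Ω
I = V / R_total = 130 / 67.60 = 1.923 A
P_R3 = I² × R3 = (1.923)² × 61.4 = 227.1 W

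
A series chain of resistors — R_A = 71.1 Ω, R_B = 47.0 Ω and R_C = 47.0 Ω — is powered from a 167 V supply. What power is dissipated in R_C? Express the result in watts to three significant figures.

In a series string the same current flows through every resistor — find that current, then P = I²R for the one we want.
R_total = 71.1 + 47.0 + 47.0 = 165.1 Ω
I = V / R_total = 167 / 165.1 = 1.012 A
P_R_C = I² × R_C = (1.012)² × 47.0 = 48.09 W

48.1 W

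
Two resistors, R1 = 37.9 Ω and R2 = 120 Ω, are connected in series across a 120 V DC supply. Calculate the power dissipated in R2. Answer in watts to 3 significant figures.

Every series element carries the same I. Get I from the total resistance, then P = I² × R2.
R_total = 37.9 + 120 = 157.9 Ω
I = V / R_total = 120 / 157.9 = 0.7600 A
P_R2 = I² × R2 = (0.7600)² × 120 = 69.31 W

69.3 W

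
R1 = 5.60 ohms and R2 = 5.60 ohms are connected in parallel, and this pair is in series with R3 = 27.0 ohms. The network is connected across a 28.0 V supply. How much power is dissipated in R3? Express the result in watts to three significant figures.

First find R_p for the parallel pair, then treat R_p + R3 as a series loop.
R_p = (5.60×5.60)/(5.60+5.60) = 2.800 Ω
R_total = R_p + 27.0 = 2.800 + 27.0 = 29.80 Ω
I = V / R_total = 28.0 / 29.80 = 0.9396 A
R3 is the series element, so its power is I²R.
P_R3 = (0.9396)² × 27.0 = 23.84 W

23.8 W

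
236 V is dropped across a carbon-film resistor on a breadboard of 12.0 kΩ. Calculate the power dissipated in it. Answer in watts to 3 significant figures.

4.64 W

We know the drop across the element and its resistance — P = V²/R, one step.
P = (236 V)² / 12000 Ω = 4.641 W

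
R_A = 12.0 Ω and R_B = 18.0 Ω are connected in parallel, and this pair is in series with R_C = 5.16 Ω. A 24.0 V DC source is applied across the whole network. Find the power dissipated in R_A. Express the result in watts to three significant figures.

Reduce the parallel combination to a single R_p; the circuit then becomes R_p in series with the remaining resistor.
R_p = (12.0×18.0)/(12.0+18.0) = 7.200 Ω
R_total = R_p + 5.16 = 7.200 + 5.16 = 12.36 Ω
I = V / R_total = 24.0 / 12.36 = 1.942 A
Voltage across the parallel pair: V_p = I × R_p = 1.942 × 7.200 = 13.98 V
R_A has V_p across it, so P = V_p²/R_A.
P_R_A = (13.98)² / 12.0 = 16.29 W

16.3 W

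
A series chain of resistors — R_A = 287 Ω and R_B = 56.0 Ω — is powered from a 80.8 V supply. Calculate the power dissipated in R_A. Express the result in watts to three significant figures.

15.9 W

In a series string the same current flows through every resistor — find that current, then P = I²R for the one we want.
R_total = 287 + 56.0 = 343.0 Ω
I = V / R_total = 80.8 / 343.0 = 0.2356 A
P_R_A = I² × R_A = (0.2356)² × 287 = 15.93 W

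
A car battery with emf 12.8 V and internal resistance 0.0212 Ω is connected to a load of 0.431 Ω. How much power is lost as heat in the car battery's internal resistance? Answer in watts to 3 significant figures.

17.0 W

The source's internal resistance is just another series element carrying I; its dissipation is I²r.
I = ε / (r + R) = 12.8 / (0.0212 + 0.431) = 28.31 A
P_int = I² r = (28.31)² × 0.0212 = 16.99 W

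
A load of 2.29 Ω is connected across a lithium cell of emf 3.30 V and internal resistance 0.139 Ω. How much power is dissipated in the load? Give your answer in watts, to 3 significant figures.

4.23 W

Find the circuit current first, then P = I²R for the load (series elements share I).
I = ε / (r + R) = 3.30 / (0.139 + 2.29) = 1.359 A
P_load = I² R = (1.359)² × 2.29 = 4.227 W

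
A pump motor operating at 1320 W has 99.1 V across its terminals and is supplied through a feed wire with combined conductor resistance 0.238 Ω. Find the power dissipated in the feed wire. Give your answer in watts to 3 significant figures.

Only the current and the line resistance are needed for the I²R loss.
I = P / V = 1320 / 99.1 = 13.32 A through the feed wire.
P_line = I² R_line = (13.32)² × 0.238 = 42.23 W

42.2 W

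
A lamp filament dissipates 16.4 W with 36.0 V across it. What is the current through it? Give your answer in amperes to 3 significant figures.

0.456 A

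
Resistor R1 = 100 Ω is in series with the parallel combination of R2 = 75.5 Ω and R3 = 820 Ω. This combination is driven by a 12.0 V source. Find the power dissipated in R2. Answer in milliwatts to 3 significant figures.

319 mW

First combine the parallel branches into one equivalent R_p, then R1 + R_p is a series pair.
R_p = (75.5×820)/(75.5+820) = 69.13 Ω
R_total = 100 + 69.13 = 169.1 Ω
I = V / R_total = 12.0 / 169.1 = 0.07095 A
Voltage across the parallel pair: V_p = I × R_p = 0.07095 × 69.13 = 4.905 V
R2 is across V_p, so use P = V²/R for that branch.
P_R2 = (4.905)² / 75.5 = 0.3187 W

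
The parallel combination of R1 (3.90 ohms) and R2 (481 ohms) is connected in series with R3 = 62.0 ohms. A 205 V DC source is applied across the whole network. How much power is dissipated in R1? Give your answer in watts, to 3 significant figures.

Collapse the R1‖R2 pair into one equivalent R_p; then R_p and R3 form a series string.
R_p = (3.90×481)/(3.90+481) = 3.869 Ω
R_total = R_p + 62.0 = 3.869 + 62.0 = 65.87 Ω
I = V / R_total = 205 / 65.87 = 3.112 A
Voltage across the parallel pair: V_p = I × R_p = 3.112 × 3.869 = 12.04 V
R1 sits across V_p; its power is V_p²/R.
P_R1 = (12.04)² / 3.90 = 37.17 W

37.2 W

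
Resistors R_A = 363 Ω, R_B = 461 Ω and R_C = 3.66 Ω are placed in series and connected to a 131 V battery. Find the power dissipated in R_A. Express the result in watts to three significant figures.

9.09 W

Series elements share the same current, so find I first, then use P = I²R.
R_total = 363 + 461 + 3.66 = 827.7 Ω
I = V / R_total = 131 / 827.7 = 0.1583 A
P_R_A = I² × R_A = (0.1583)² × 363 = 9.094 W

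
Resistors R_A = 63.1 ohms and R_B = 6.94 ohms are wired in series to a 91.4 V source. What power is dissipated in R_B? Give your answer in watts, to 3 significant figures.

11.8 W

In a series string the same current flows through every resistor — find that current, then P = I²R for the one we want.
R_total = 63.1 + 6.94 = 70.04 Ω
I = V / R_total = 91.4 / 70.04 = 1.305 A
P_R_B = I² × R_B = (1.305)² × 6.94 = 11.82 W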